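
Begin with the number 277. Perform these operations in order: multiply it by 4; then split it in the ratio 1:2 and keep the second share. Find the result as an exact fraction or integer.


Start with 277.
Step 1: Multiply by 4: 277 * 4 = 1108
Step 2: Split 1:2, second share = 1108 * 2/3 = 2216/3
Final result = 2216/3

2216/3


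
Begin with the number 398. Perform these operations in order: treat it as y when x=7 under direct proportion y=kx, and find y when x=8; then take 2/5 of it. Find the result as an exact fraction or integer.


Start with 398.
Step 1: Direct prop: k = (398)/7; new y = k*8 = 398*8/7 = 3184/7
Step 2: Take 2/5: 3184/7 * 2/5 = 6368/35
Final result = 6368/35

6368/35


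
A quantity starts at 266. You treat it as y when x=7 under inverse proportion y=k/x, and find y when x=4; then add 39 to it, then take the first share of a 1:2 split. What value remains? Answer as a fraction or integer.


Start with 266.
Step 1: Inverse prop: k = (266)*7; new y = k/4 = 266*7/4 = 931/2
Step 2: Add 39: 931/2+39=1009/2; split 1:2 first = 1009/2*1/3 = 1009/6
Final result = 1009/6

1009/6


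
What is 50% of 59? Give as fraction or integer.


Compute 50% of 59
Convert percentage: 50% = 50/100
Multiply: 59 * 50/100
= 2950/100
= 59/2

59/2


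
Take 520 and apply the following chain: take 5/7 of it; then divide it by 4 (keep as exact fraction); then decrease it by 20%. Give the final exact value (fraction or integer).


Start with 520.
Step 1: Take 5/7: 520 * 5/7 = 2600/7
Step 2: Divide by 4: 2600/7 / 4 = 650/7
Step 3: Decrease by 20%: 650/7 * 80/100 = 520/7
Final result = 520/7

520/7


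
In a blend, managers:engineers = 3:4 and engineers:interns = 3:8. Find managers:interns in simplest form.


Given a:b = 3:4 and b:c = 3:8
Make b consistent. Multiply first ratio by 3: a:b = 9:12
Multiply second ratio by 4: b:c = 12:32
Now b = 12 in both, so a:b:c = 9:12:32
Therefore a:c = 9:32
Simplify by GCD: a:c = 9:32

9:32


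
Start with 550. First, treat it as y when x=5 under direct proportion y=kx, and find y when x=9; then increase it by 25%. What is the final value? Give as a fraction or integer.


Start with 550.
Step 1: Direct prop: k = (550)/5; new y = k*9 = 550*9/5 = 990
Step 2: Increase by 25%: 990 * 125/100 = 2475/2
Final result = 2475/2

2475/2


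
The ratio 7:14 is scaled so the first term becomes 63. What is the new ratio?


Original ratio: 7:14
First term target: 63
Scale factor = 63 / 7 = 9
Multiply second term: 14 * 9 = 126
Equivalent ratio = 63:126

63:126


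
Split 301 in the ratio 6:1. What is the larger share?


Total parts = 6 + 1 = 7
Value per part = 301 / 7 = 43
First share = 6 * 43 = 258
Second share = 1 * 43 = 43
Larger share = 258

258


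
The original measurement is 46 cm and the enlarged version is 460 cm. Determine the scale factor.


Original length = 46 cm
Scaled length = 460 cm
Scale factor = 460 / 46
= 10

10


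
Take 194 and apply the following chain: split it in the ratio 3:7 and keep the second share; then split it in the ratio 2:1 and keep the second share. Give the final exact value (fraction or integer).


Start with 194.
Step 1: Split 3:7, second share = 194 * 7/10 = 679/5
Step 2: Split 2:1, second share = 679/5 * 1/3 = 679/15
Final result = 679/15

679/15


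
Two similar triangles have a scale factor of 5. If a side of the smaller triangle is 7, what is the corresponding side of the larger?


Similar triangles have proportional sides
Scale factor = 5
Smaller side = 7
Corresponding larger side = 7 * 5
= 35

35


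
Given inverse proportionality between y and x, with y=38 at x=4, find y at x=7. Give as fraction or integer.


Inverse proportion: y = k/x
Find k: k = 4 * 38 = 152
Compute y at x=7: y = 152/7
y = 152/7

152/7


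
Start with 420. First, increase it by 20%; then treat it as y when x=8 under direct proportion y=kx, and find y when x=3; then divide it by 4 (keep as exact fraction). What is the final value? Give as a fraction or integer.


Start with 420.
Step 1: Increase by 20%: 420 * 120/100 = 504
Step 2: Direct prop: k = (504)/8; new y = k*3 = 504*3/8 = 189
Step 3: Divide by 4: 189 / 4 = 189/4
Final result = 189/4

189/4


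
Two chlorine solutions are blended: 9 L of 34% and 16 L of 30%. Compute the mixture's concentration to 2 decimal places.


Solute in mixture 1 = 34% of 9 L = 9*34/100 = 153/50 L
Solute in mixture 2 = 30% of 16 L = 16*30/100 = 24/5 L
Total solute = 153/50 + 24/5 = 393/50 L
Total volume = 9 + 16 = 25 L
Final concentration = 393/50/25 * 100 = 31.44%

31.44


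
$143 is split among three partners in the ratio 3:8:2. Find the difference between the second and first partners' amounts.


Total parts = 3 + 8 + 2 = 13
Value per part = 143 / 13 = 11
Shares: 3*11=33, 8*11=88, 2*11=22
Second share = 88, first share = 33
Difference = |88 - 33| = 55

55


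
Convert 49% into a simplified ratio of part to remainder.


Part = 49%, Remainder = 51%
Ratio = 49:51
GCD(49, 51) = 1
Simplify: 49:51 = 49:51

49:51


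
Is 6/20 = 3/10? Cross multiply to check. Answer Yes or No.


Cross multiply to check 6/20 = 3/10
Left cross product: 6 * 10 = 60
Right cross product: 20 * 3 = 60
60 = 60
Equal, so proportions match => Yes

Yes


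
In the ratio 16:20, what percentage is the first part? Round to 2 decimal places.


Total parts = 16 + 20 = 36
First part fraction = 16/36
Percentage = (16/36) * 100
= 0.444444 * 100
= 44.44%

44.44


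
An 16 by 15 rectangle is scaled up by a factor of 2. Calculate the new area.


Original dimensions: 16 x 15
Enlargement factor = 2
New width = 16 * 2 = 32
New height = 15 * 2 = 30
New area = 32 * 30 = 960

960


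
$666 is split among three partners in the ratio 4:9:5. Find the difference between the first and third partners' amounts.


Total parts = 4 + 9 + 5 = 18
Value per part = 666 / 18 = 37
Shares: 4*37=148, 9*37=333, 5*37=185
First share = 148, third share = 185
Difference = |148 - 185| = 37

37


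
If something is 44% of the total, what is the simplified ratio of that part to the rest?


Part = 44%, Remainder = 56%
Ratio = 44:56
GCD(44, 56) = 4
Simplify: 11:14 = 11:14

11:14


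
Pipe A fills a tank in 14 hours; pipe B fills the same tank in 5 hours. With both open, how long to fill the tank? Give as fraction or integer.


Rate of A = 1/14 job per hour
Rate of B = 1/5 job per hour
Combined rate = 1/14 + 1/5
Find common denominator: (5 + 14)/(14*5) = 19/70
Combined rate = 19/70 job per hour
Time together = 1 / (19/70) = 70/19 hours

70/19


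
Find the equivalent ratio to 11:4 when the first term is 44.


Original ratio: 11:4
First term target: 44
Scale factor = 44 / 11 = 4
Multiply second term: 4 * 4 = 16
Equivalent ratio = 44:16

44:16


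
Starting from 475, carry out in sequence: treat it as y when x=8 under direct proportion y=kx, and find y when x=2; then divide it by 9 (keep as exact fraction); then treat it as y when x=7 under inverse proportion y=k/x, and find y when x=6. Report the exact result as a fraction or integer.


Start with 475.
Step 1: Direct prop: k = (475)/8; new y = k*2 = 475*2/8 = 475/4
Step 2: Divide by 9: 475/4 / 9 = 475/36
Step 3: Inverse prop: k = (475/36)*7; new y = k/6 = 475/36*7/6 = 3325/216
Final result = 3325/216

3325/216


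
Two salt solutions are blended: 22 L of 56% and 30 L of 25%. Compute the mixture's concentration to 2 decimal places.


Solute in mixture 1 = 56% of 22 L = 22*56/100 = 308/25 L
Solute in mixture 2 = 25% of 30 L = 30*25/100 = 15/2 L
Total solute = 308/25 + 15/2 = 991/50 L
Total volume = 22 + 30 = 52 L
Final concentration = 991/50/52 * 100 = 38.12%

38.12


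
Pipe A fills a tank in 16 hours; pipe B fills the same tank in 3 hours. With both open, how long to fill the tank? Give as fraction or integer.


Rate of A = 1/16 job per hour
Rate of B = 1/3 job per hour
Combined rate = 1/16 + 1/3
Find common denominator: (3 + 16)/(16*3) = 19/48
Combined rate = 19/48 job per hour
Time together = 1 / (19/48) = 48/19 hours

48/19


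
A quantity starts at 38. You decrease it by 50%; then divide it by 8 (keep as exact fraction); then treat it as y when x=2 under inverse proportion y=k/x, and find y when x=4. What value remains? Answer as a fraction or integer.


Start with 38.
Step 1: Decrease by 50%: 38 * 50/100 = 19
Step 2: Divide by 8: 19 / 8 = 19/8
Step 3: Inverse prop: k = (19/8)*2; new y = k/4 = 19/8*2/4 = 19/16
Final result = 19/16

19/16


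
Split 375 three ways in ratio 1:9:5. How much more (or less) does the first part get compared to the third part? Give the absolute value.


Total parts = 1 + 9 + 5 = 15
Value per part = 375 / 15 = 25
Shares: 1*25=25, 9*25=225, 5*25=125
First share = 25, third share = 125
Difference = |25 - 125| = 100

100


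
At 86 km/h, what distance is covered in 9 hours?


Using distance = speed * time
Speed = 86 km/h
Time = 9 hours
Distance = 86 * 9
= 774 km

774


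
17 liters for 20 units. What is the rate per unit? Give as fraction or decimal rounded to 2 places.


Total liters = 17
Number of units = 20
Unit rate = 17 / 20
= 0.85 liters per unit

0.85


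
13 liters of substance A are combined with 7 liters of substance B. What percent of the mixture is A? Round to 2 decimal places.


Volume of A = 13 L
Volume of B = 7 L
Total volume = 13 + 7 = 20 L
Percentage of A = (13/20) * 100
= 65.00%

65.00


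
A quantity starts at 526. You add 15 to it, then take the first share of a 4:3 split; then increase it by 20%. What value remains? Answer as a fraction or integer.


Start with 526.
Step 1: Add 15: 526+15=541; split 4:3 first = 541*4/7 = 2164/7
Step 2: Increase by 20%: 2164/7 * 120/100 = 12984/35
Final result = 12984/35

12984/35


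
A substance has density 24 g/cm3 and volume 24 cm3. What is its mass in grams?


Using mass = density * volume
Density = 24 g/cm3
Volume = 24 cm3
Mass = 24 * 24
= 576 g

576


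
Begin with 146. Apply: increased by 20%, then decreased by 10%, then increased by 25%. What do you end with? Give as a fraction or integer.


Start: 146
Step 1: increase by 20% => multiply by 120/100
  146 * 120/100 = 876/5
Step 2: decrease by 10% => multiply by 90/100
  876/5 * 90/100 = 3942/25
Step 3: increase by 25% => multiply by 125/100
  3942/25 * 125/100 = 1971/10
Final value = 1971/10

1971/10


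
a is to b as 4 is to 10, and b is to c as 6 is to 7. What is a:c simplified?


Given a:b = 4:10 and b:c = 6:7
Make b consistent. Multiply first ratio by 6: a:b = 24:60
Multiply second ratio by 10: b:c = 60:70
Now b = 60 in both, so a:b:c = 24:60:70
Therefore a:c = 24:70
Simplify by GCD: a:c = 12:35

12:35


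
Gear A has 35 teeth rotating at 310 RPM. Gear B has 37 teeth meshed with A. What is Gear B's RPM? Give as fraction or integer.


Gear ratio: teeth_A * RPM_A = teeth_B * RPM_B
35 * 310 = 37 * RPM_B
10850 = 37 * RPM_B
RPM_B = 10850 / 37
RPM_B = 10850/37

10850/37


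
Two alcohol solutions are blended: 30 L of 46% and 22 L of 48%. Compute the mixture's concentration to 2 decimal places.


Solute in mixture 1 = 46% of 30 L = 30*46/100 = 69/5 L
Solute in mixture 2 = 48% of 22 L = 22*48/100 = 264/25 L
Total solute = 69/5 + 264/25 = 609/25 L
Total volume = 30 + 22 = 52 L
Final concentration = 609/25/52 * 100 = 46.85%

46.85


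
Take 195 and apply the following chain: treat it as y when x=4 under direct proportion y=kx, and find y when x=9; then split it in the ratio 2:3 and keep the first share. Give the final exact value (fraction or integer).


Start with 195.
Step 1: Direct prop: k = (195)/4; new y = k*9 = 195*9/4 = 1755/4
Step 2: Split 2:3, first share = 1755/4 * 2/5 = 351/2
Final result = 351/2

351/2


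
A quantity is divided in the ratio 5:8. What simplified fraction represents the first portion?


Total parts = 5 + 8 = 13
First part fraction = 5/13
Simplify: 5/13 = 5/13

5/13


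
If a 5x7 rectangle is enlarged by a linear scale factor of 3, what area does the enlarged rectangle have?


Original dimensions: 5 x 7
Enlargement factor = 3
New width = 5 * 3 = 15
New height = 7 * 3 = 21
New area = 15 * 21 = 315

315


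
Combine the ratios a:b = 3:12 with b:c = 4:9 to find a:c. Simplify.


Given a:b = 3:12 and b:c = 4:9
Make b consistent. Multiply first ratio by 4: a:b = 12:48
Multiply second ratio by 12: b:c = 48:108
Now b = 48 in both, so a:b:c = 12:48:108
Therefore a:c = 12:108
Simplify by GCD: a:c = 1:9

1:9


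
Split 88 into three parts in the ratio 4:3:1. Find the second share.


Ratio = 4:3:1
Total parts = 4 + 3 + 1 = 8
Value per part = 88 / 8 = 11
First share = 4 * 11 = 44
Middle share = 3 * 11 = 33
Third share = 1 * 11 = 11

33


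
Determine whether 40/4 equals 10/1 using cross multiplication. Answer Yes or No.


Cross multiply to check 40/4 = 10/1
Left cross product: 40 * 1 = 40
Right cross product: 4 * 10 = 40
40 = 40
Equal, so proportions match => Yes

Yes


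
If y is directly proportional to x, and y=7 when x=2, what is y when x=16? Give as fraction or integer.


Direct proportion: y = kx
Find k: k = 7/2 = 7/2
Compute y at x=16: y = 7/2 * 16
y = 56

56


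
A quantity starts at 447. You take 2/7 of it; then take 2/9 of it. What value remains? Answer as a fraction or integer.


Start with 447.
Step 1: Take 2/7: 447 * 2/7 = 894/7
Step 2: Take 2/9: 894/7 * 2/9 = 596/21
Final result = 596/21

596/21


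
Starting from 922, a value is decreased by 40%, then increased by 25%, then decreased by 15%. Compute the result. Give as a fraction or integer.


Start: 922
Step 1: decrease by 40% => multiply by 60/100
  922 * 60/100 = 2766/5
Step 2: increase by 25% => multiply by 125/100
  2766/5 * 125/100 = 1383/2
Step 3: decrease by 15% => multiply by 85/100
  1383/2 * 85/100 = 23511/40
Final value = 23511/40

23511/40


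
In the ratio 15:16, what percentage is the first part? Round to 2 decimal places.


Total parts = 15 + 16 = 31
First part fraction = 15/31
Percentage = (15/31) * 100
= 0.483871 * 100
= 48.39%

48.39


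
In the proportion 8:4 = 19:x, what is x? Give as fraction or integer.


Setting up: 8/4 = 19/x
Cross multiply: 8 * x = 4 * 19
8x = 76
x = 76/8
x = 19/2

19/2


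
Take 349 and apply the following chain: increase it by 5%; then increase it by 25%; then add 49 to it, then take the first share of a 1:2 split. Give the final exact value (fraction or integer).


Start with 349.
Step 1: Increase by 5%: 349 * 105/100 = 7329/20
Step 2: Increase by 25%: 7329/20 * 125/100 = 7329/16
Step 3: Add 49: 7329/16+49=8113/16; split 1:2 first = 8113/16*1/3 = 8113/48
Final result = 8113/48

8113/48


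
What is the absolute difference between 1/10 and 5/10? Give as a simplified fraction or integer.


Simplify: 1/10 = 1/10 and 5/10 = 1/2
Find common denominator: LCD = 10
Convert: 1/10 and 5/10
Difference = |1 - 5|/10 = 4/10
Simplified = 2/5

2/5


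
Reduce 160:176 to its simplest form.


Find GCD(160, 176)
GCD = 16
Divide both by 16: 160/16 = 10, 176/16 = 11
Simplified ratio = 10:11

10:11


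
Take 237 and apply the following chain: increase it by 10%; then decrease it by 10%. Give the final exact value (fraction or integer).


Start with 237.
Step 1: Increase by 10%: 237 * 110/100 = 2607/10
Step 2: Decrease by 10%: 2607/10 * 90/100 = 23463/100
Final result = 23463/100

23463/100


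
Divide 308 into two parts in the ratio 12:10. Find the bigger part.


Total parts = 12 + 10 = 22
Value per part = 308 / 22 = 14
First share = 12 * 14 = 168
Second share = 10 * 14 = 140
Larger share = 168

168


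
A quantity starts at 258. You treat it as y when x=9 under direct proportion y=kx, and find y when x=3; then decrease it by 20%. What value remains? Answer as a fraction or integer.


Start with 258.
Step 1: Direct prop: k = (258)/9; new y = k*3 = 258*3/9 = 86
Step 2: Decrease by 20%: 86 * 80/100 = 344/5
Final result = 344/5

344/5


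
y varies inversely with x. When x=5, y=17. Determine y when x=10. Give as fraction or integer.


Inverse proportion: y = k/x
Find k: k = 5 * 17 = 85
Compute y at x=10: y = 85/10
y = 17/2

17/2


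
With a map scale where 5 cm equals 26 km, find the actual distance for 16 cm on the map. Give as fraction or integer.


Map scale: 5 cm = 26 km
Measured distance on map = 16 cm
Set up proportion: 16 * 26 / 5
= 416 / 5
= 416/5 km

416/5


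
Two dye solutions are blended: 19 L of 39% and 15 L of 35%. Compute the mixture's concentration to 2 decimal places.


Solute in mixture 1 = 39% of 19 L = 19*39/100 = 741/100 L
Solute in mixture 2 = 35% of 15 L = 15*35/100 = 21/4 L
Total solute = 741/100 + 21/4 = 633/50 L
Total volume = 19 + 15 = 34 L
Final concentration = 633/50/34 * 100 = 37.24%

37.24


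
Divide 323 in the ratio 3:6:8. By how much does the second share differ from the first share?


Total parts = 3 + 6 + 8 = 17
Value per part = 323 / 17 = 19
Shares: 3*19=57, 6*19=114, 8*19=152
Second share = 114, first share = 57
Difference = |114 - 57| = 57

57


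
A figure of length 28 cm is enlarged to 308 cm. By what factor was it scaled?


Original length = 28 cm
Scaled length = 308 cm
Scale factor = 308 / 28
= 11

11


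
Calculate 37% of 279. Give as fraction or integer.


Compute 37% of 279
Convert percentage: 37% = 37/100
Multiply: 279 * 37/100
= 10323/100
= 10323/100

10323/100


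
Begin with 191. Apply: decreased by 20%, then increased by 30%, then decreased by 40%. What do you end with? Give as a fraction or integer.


Start: 191
Step 1: decrease by 20% => multiply by 80/100
  191 * 80/100 = 764/5
Step 2: increase by 30% => multiply by 130/100
  764/5 * 130/100 = 4966/25
Step 3: decrease by 40% => multiply by 60/100
  4966/25 * 60/100 = 14898/125
Final value = 14898/125

14898/125


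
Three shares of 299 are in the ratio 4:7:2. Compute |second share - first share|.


Total parts = 4 + 7 + 2 = 13
Value per part = 299 / 13 = 23
Shares: 4*23=92, 7*23=161, 2*23=46
Second share = 161, first share = 92
Difference = |161 - 92| = 69

69


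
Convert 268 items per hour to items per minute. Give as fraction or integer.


Converting from per hour to per minute
Rate = 268 items per hour
Divide by 60: 268/60
= 67/15 items per minute

67/15


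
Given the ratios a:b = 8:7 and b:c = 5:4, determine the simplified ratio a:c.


Given a:b = 8:7 and b:c = 5:4
Make b consistent. Multiply first ratio by 5: a:b = 40:35
Multiply second ratio by 7: b:c = 35:28
Now b = 35 in both, so a:b:c = 40:35:28
Therefore a:c = 40:28
Simplify by GCD: a:c = 10:7

10:7


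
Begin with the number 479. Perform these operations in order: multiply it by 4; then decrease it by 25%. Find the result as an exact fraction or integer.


Start with 479.
Step 1: Multiply by 4: 479 * 4 = 1916
Step 2: Decrease by 25%: 1916 * 75/100 = 1437
Final result = 1437

1437


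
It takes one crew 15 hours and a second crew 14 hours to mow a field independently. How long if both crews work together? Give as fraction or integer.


Rate of A = 1/15 job per hour
Rate of B = 1/14 job per hour
Combined rate = 1/15 + 1/14
Find common denominator: (14 + 15)/(15*14) = 29/210
Combined rate = 29/210 job per hour
Time together = 1 / (29/210) = 210/29 hours

210/29


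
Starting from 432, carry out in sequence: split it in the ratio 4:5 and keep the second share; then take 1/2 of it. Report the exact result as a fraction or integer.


Start with 432.
Step 1: Split 4:5, second share = 432 * 5/9 = 240
Step 2: Take 1/2: 240 * 1/2 = 120
Final result = 120

120


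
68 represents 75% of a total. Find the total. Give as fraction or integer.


Given: 68 is 75% of the whole
Set up: 68 = 75/100 * whole
whole = 68 * 100 / 75
whole = 6800 / 75
whole = 272/3

272/3


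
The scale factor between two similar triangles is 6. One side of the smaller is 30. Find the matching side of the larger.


Similar triangles have proportional sides
Scale factor = 6
Smaller side = 30
Corresponding larger side = 30 * 6
= 180

180


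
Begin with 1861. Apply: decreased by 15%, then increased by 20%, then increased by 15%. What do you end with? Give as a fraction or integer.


Start: 1861
Step 1: decrease by 15% => multiply by 85/100
  1861 * 85/100 = 31637/20
Step 2: increase by 20% => multiply by 120/100
  31637/20 * 120/100 = 94911/50
Step 3: increase by 15% => multiply by 115/100
  94911/50 * 115/100 = 2182953/1000
Final value = 2182953/1000

2182953/1000


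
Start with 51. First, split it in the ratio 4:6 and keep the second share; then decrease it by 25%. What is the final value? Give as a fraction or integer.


Start with 51.
Step 1: Split 4:6, second share = 51 * 6/10 = 153/5
Step 2: Decrease by 25%: 153/5 * 75/100 = 459/20
Final result = 459/20

459/20


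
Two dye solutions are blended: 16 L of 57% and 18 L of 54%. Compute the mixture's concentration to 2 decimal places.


Solute in mixture 1 = 57% of 16 L = 16*57/100 = 228/25 L
Solute in mixture 2 = 54% of 18 L = 18*54/100 = 243/25 L
Total solute = 228/25 + 243/25 = 471/25 L
Total volume = 16 + 18 = 34 L
Final concentration = 471/25/34 * 100 = 55.41%

55.41


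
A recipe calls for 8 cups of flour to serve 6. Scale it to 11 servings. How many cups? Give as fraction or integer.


Original: 8 cups for 6 servings
Target servings = 11
Scaling factor = 11/6
New amount = 8 * 11/6
= 88/6
= 44/3 cups

44/3


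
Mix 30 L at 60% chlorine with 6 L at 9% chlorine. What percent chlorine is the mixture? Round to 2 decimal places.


Solute in mixture 1 = 60% of 30 L = 30*60/100 = 18 L
Solute in mixture 2 = 9% of 6 L = 6*9/100 = 27/50 L
Total solute = 18 + 27/50 = 927/50 L
Total volume = 30 + 6 = 36 L
Final concentration = 927/50/36 * 100 = 51.50%

51.50


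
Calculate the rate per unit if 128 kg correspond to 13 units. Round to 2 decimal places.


Total kg = 128
Number of units = 13
Unit rate = 128 / 13
= 9.85 kg per unit

9.85


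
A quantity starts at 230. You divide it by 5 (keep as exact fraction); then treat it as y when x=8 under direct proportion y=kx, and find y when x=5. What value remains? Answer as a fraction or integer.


Start with 230.
Step 1: Divide by 5: 230 / 5 = 46
Step 2: Direct prop: k = (46)/8; new y = k*5 = 46*5/8 = 115/4
Final result = 115/4

115/4


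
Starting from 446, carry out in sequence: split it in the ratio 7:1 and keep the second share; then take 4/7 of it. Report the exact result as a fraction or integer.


Start with 446.
Step 1: Split 7:1, second share = 446 * 1/8 = 223/4
Step 2: Take 4/7: 223/4 * 4/7 = 223/7
Final result = 223/7

223/7


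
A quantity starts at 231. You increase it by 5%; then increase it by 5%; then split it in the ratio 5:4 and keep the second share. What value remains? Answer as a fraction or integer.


Start with 231.
Step 1: Increase by 5%: 231 * 105/100 = 4851/20
Step 2: Increase by 5%: 4851/20 * 105/100 = 101871/400
Step 3: Split 5:4, second share = 101871/400 * 4/9 = 11319/100
Final result = 11319/100

11319/100


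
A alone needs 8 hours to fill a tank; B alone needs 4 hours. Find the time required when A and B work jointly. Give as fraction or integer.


Rate of A = 1/8 job per hour
Rate of B = 1/4 job per hour
Combined rate = 1/8 + 1/4
Find common denominator: (4 + 8)/(8*4) = 12/32
Combined rate = 3/8 job per hour
Time together = 1 / (3/8) = 8/3 hours

8/3


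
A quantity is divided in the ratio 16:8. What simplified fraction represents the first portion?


Total parts = 16 + 8 = 24
First part fraction = 16/24
Simplify: 16/24 = 2/3

2/3


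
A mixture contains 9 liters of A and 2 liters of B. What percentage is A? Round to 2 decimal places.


Volume of A = 9 L
Volume of B = 2 L
Total volume = 9 + 2 = 11 L
Percentage of A = (9/11) * 100
= 81.82%

81.82


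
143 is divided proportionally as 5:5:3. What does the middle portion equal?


Ratio = 5:5:3
Total parts = 5 + 5 + 3 = 13
Value per part = 143 / 13 = 11
First share = 5 * 11 = 55
Middle share = 5 * 11 = 55
Third share = 3 * 11 = 33

55


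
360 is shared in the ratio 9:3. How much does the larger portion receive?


Total parts = 9 + 3 = 12
Value per part = 360 / 12 = 30
First share = 9 * 30 = 270
Second share = 3 * 30 = 90
Larger share = 270

270


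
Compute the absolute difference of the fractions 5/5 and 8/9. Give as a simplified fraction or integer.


Simplify: 5/5 = 1 and 8/9 = 8/9
Find common denominator: LCD = 9
Convert: 9/9 and 8/9
Difference = |9 - 8|/9 = 1/9
Simplified = 1/9

1/9


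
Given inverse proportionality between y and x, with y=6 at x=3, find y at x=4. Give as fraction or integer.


Inverse proportion: y = k/x
Find k: k = 3 * 6 = 18
Compute y at x=4: y = 18/4
y = 9/2

9/2


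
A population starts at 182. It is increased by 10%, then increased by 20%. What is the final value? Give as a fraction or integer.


Start: 182
Step 1: increase by 10% => multiply by 110/100
  182 * 110/100 = 1001/5
Step 2: increase by 20% => multiply by 120/100
  1001/5 * 120/100 = 6006/25
Final value = 6006/25

6006/25


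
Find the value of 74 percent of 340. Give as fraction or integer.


Compute 74% of 340
Convert percentage: 74% = 74/100
Multiply: 340 * 74/100
= 25160/100
= 1258/5

1258/5


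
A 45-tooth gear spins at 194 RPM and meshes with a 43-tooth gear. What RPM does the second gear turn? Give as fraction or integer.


Gear ratio: teeth_A * RPM_A = teeth_B * RPM_B
45 * 194 = 43 * RPM_B
8730 = 43 * RPM_B
RPM_B = 8730 / 43
RPM_B = 8730/43

8730/43


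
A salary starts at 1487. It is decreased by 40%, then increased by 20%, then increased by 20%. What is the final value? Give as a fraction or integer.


Start: 1487
Step 1: decrease by 40% => multiply by 60/100
  1487 * 60/100 = 4461/5
Step 2: increase by 20% => multiply by 120/100
  4461/5 * 120/100 = 26766/25
Step 3: increase by 20% => multiply by 120/100
  26766/25 * 120/100 = 160596/125
Final value = 160596/125

160596/125


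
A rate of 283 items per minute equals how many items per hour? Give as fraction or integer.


Converting from per minute to per hour
Rate = 283 items per minute
Multiply by 60: 283 * 60
= 16980 items per hour

16980


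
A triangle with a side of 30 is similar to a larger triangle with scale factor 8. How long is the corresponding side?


Similar triangles have proportional sides
Scale factor = 8
Smaller side = 30
Corresponding larger side = 30 * 8
= 240

240


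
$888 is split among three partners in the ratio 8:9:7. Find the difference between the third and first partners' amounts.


Total parts = 8 + 9 + 7 = 24
Value per part = 888 / 24 = 37
Shares: 8*37=296, 9*37=333, 7*37=259
Third share = 259, first share = 296
Difference = |259 - 296| = 37

37


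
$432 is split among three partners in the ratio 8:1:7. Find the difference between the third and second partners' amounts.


Total parts = 8 + 1 + 7 = 16
Value per part = 432 / 16 = 27
Shares: 8*27=216, 1*27=27, 7*27=189
Third share = 189, second share = 27
Difference = |189 - 27| = 162

162


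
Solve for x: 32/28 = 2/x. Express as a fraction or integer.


Setting up: 32/28 = 2/x
Cross multiply: 32 * x = 28 * 2
32x = 56
x = 56/32
x = 7/4

7/4


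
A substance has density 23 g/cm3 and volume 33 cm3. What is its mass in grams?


Using mass = density * volume
Density = 23 g/cm3
Volume = 33 cm3
Mass = 23 * 33
= 759 g

759


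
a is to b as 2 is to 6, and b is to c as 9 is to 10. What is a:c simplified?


Given a:b = 2:6 and b:c = 9:10
Make b consistent. Multiply first ratio by 9: a:b = 18:54
Multiply second ratio by 6: b:c = 54:60
Now b = 54 in both, so a:b:c = 18:54:60
Therefore a:c = 18:60
Simplify by GCD: a:c = 3:10

3:10


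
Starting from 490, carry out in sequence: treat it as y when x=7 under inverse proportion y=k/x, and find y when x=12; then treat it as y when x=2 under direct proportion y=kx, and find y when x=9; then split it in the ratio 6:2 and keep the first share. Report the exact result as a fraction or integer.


Start with 490.
Step 1: Inverse prop: k = (490)*7; new y = k/12 = 490*7/12 = 1715/6
Step 2: Direct prop: k = (1715/6)/2; new y = k*9 = 1715/6*9/2 = 5145/4
Step 3: Split 6:2, first share = 5145/4 * 6/8 = 15435/16
Final result = 15435/16

15435/16


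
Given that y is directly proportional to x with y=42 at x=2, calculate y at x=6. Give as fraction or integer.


Direct proportion: y = kx
Find k: k = 42/2 = 21
Compute y at x=6: y = 21 * 6
y = 126

126


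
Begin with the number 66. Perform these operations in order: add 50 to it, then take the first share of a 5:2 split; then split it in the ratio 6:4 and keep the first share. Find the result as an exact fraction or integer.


Start with 66.
Step 1: Add 50: 66+50=116; split 5:2 first = 116*5/7 = 580/7
Step 2: Split 6:4, first share = 580/7 * 6/10 = 348/7
Final result = 348/7

348/7


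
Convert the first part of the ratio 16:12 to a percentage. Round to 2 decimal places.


Total parts = 16 + 12 = 28
First part fraction = 16/28
Percentage = (16/28) * 100
= 0.571429 * 100
= 57.14%

57.14


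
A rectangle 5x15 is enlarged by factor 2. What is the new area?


Original dimensions: 5 x 15
Enlargement factor = 2
New width = 5 * 2 = 10
New height = 15 * 2 = 30
New area = 10 * 30 = 300

300


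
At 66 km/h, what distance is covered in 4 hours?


Using distance = speed * time
Speed = 66 km/h
Time = 4 hours
Distance = 66 * 4
= 264 km

264


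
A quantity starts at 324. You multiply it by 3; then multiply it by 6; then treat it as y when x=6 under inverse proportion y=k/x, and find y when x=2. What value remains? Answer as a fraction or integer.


Start with 324.
Step 1: Multiply by 3: 324 * 3 = 972
Step 2: Multiply by 6: 972 * 6 = 5832
Step 3: Inverse prop: k = (5832)*6; new y = k/2 = 5832*6/2 = 17496
Final result = 17496

17496


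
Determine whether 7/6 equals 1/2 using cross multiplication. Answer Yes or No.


Cross multiply to check 7/6 = 1/2
Left cross product: 7 * 2 = 14
Right cross product: 6 * 1 = 6
14 != 6
Not equal, so proportions differ => No

No


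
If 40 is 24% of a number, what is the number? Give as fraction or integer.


Given: 40 is 24% of the whole
Set up: 40 = 24/100 * whole
whole = 40 * 100 / 24
whole = 4000 / 24
whole = 500/3

500/3


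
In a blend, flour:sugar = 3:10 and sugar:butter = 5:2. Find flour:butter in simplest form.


Given a:b = 3:10 and b:c = 5:2
Make b consistent. Multiply first ratio by 5: a:b = 15:50
Multiply second ratio by 10: b:c = 50:20
Now b = 50 in both, so a:b:c = 15:50:20
Therefore a:c = 15:20
Simplify by GCD: a:c = 3:4

3:4


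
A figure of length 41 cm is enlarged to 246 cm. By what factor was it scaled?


Original length = 41 cm
Scaled length = 246 cm
Scale factor = 246 / 41
= 6

6


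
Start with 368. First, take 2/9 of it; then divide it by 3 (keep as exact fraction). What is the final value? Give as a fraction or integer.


Start with 368.
Step 1: Take 2/9: 368 * 2/9 = 736/9
Step 2: Divide by 3: 736/9 / 3 = 736/27
Final result = 736/27

736/27


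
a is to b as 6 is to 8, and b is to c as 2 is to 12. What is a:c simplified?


Given a:b = 6:8 and b:c = 2:12
Make b consistent. Multiply first ratio by 2: a:b = 12:16
Multiply second ratio by 8: b:c = 16:96
Now b = 16 in both, so a:b:c = 12:16:96
Therefore a:c = 12:96
Simplify by GCD: a:c = 1:8

1:8


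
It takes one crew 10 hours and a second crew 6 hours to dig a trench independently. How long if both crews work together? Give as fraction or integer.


Rate of A = 1/10 job per hour
Rate of B = 1/6 job per hour
Combined rate = 1/10 + 1/6
Find common denominator: (6 + 10)/(10*6) = 16/60
Combined rate = 4/15 job per hour
Time together = 1 / (4/15) = 15/4 hours

15/4


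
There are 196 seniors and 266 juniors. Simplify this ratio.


Find GCD(196, 266)
GCD = 14
Divide both by 14: 196/14 = 14, 266/14 = 19
Simplified ratio = 14:19

14:19


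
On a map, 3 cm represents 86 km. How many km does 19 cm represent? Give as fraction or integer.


Map scale: 3 cm = 86 km
Measured distance on map = 19 cm
Set up proportion: 19 * 86 / 3
= 1634 / 3
= 1634/3 km

1634/3


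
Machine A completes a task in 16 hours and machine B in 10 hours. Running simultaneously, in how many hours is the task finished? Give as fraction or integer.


Rate of A = 1/16 job per hour
Rate of B = 1/10 job per hour
Combined rate = 1/16 + 1/10
Find common denominator: (10 + 16)/(16*10) = 26/160
Combined rate = 13/80 job per hour
Time together = 1 / (13/80) = 80/13 hours

80/13


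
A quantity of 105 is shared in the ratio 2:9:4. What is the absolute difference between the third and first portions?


Total parts = 2 + 9 + 4 = 15
Value per part = 105 / 15 = 7
Shares: 2*7=14, 9*7=63, 4*7=28
Third share = 28, first share = 14
Difference = |28 - 14| = 14

14


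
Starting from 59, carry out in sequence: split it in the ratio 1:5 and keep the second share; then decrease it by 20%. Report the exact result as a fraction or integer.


Start with 59.
Step 1: Split 1:5, second share = 59 * 5/6 = 295/6
Step 2: Decrease by 20%: 295/6 * 80/100 = 118/3
Final result = 118/3

118/3


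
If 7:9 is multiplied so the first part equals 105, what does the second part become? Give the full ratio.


Original ratio: 7:9
First term target: 105
Scale factor = 105 / 7 = 15
Multiply second term: 9 * 15 = 135
Equivalent ratio = 105:135

105:135


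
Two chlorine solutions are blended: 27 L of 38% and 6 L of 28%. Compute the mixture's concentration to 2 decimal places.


Solute in mixture 1 = 38% of 27 L = 27*38/100 = 513/50 L
Solute in mixture 2 = 28% of 6 L = 6*28/100 = 42/25 L
Total solute = 513/50 + 42/25 = 597/50 L
Total volume = 27 + 6 = 33 L
Final concentration = 597/50/33 * 100 = 36.18%

36.18


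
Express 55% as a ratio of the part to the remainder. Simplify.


Part = 55%, Remainder = 45%
Ratio = 55:45
GCD(55, 45) = 5
Simplify: 11:9 = 11:9

11:9


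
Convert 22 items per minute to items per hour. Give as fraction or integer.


Converting from per minute to per hour
Rate = 22 items per minute
Multiply by 60: 22 * 60
= 1320 items per hour

1320


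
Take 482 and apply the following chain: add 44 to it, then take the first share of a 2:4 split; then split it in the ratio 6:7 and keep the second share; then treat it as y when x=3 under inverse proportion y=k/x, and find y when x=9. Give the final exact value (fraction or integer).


Start with 482.
Step 1: Add 44: 482+44=526; split 2:4 first = 526*2/6 = 526/3
Step 2: Split 6:7, second share = 526/3 * 7/13 = 3682/39
Step 3: Inverse prop: k = (3682/39)*3; new y = k/9 = 3682/39*3/9 = 3682/117
Final result = 3682/117

3682/117


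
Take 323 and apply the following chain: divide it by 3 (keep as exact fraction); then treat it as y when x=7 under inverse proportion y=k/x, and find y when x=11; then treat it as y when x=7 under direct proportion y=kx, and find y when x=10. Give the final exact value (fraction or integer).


Start with 323.
Step 1: Divide by 3: 323 / 3 = 323/3
Step 2: Inverse prop: k = (323/3)*7; new y = k/11 = 323/3*7/11 = 2261/33
Step 3: Direct prop: k = (2261/33)/7; new y = k*10 = 2261/33*10/7 = 3230/33
Final result = 3230/33

3230/33


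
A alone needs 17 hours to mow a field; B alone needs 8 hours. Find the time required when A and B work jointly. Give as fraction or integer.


Rate of A = 1/17 job per hour
Rate of B = 1/8 job per hour
Combined rate = 1/17 + 1/8
Find common denominator: (8 + 17)/(17*8) = 25/136
Combined rate = 25/136 job per hour
Time together = 1 / (25/136) = 136/25 hours

136/25


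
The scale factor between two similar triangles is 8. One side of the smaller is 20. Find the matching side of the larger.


Similar triangles have proportional sides
Scale factor = 8
Smaller side = 20
Corresponding larger side = 20 * 8
= 160

160


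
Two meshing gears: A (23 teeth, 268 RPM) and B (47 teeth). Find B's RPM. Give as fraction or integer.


Gear ratio: teeth_A * RPM_A = teeth_B * RPM_B
23 * 268 = 47 * RPM_B
6164 = 47 * RPM_B
RPM_B = 6164 / 47
RPM_B = 6164/47

6164/47


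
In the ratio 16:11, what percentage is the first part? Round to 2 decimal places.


Total parts = 16 + 11 = 27
First part fraction = 16/27
Percentage = (16/27) * 100
= 0.592593 * 100
= 59.26%

59.26


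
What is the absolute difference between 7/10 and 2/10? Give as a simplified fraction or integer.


Simplify: 7/10 = 7/10 and 2/10 = 1/5
Find common denominator: LCD = 10
Convert: 7/10 and 2/10
Difference = |7 - 2|/10 = 5/10
Simplified = 1/2

1/2


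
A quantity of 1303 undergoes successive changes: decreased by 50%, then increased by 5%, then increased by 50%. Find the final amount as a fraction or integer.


Start: 1303
Step 1: decrease by 50% => multiply by 50/100
  1303 * 50/100 = 1303/2
Step 2: increase by 5% => multiply by 105/100
  1303/2 * 105/100 = 27363/40
Step 3: increase by 50% => multiply by 150/100
  27363/40 * 150/100 = 82089/80
Final value = 82089/80

82089/80


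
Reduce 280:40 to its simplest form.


Find GCD(280, 40)
GCD = 40
Divide both by 40: 280/40 = 7, 40/40 = 1
Simplified ratio = 7:1

7:1


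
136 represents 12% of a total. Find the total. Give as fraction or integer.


Given: 136 is 12% of the whole
Set up: 136 = 12/100 * whole
whole = 136 * 100 / 12
whole = 13600 / 12
whole = 3400/3

3400/3


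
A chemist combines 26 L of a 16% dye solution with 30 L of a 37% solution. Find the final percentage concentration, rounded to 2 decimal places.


Solute in mixture 1 = 16% of 26 L = 26*16/100 = 104/25 L
Solute in mixture 2 = 37% of 30 L = 30*37/100 = 111/10 L
Total solute = 104/25 + 111/10 = 763/50 L
Total volume = 26 + 30 = 56 L
Final concentration = 763/50/56 * 100 = 27.25%

27.25


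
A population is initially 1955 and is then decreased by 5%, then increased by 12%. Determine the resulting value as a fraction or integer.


Start: 1955
Step 1: decrease by 5% => multiply by 95/100
  1955 * 95/100 = 7429/4
Step 2: increase by 12% => multiply by 112/100
  7429/4 * 112/100 = 52003/25
Final value = 52003/25

52003/25


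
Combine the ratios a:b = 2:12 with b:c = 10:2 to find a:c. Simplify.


Given a:b = 2:12 and b:c = 10:2
Make b consistent. Multiply first ratio by 10: a:b = 20:120
Multiply second ratio by 12: b:c = 120:24
Now b = 120 in both, so a:b:c = 20:120:24
Therefore a:c = 20:24
Simplify by GCD: a:c = 5:6

5:6


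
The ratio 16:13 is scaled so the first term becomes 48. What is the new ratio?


Original ratio: 16:13
First term target: 48
Scale factor = 48 / 16 = 3
Multiply second term: 13 * 3 = 39
Equivalent ratio = 48:39

48:39


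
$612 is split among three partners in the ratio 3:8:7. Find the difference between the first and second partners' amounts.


Total parts = 3 + 8 + 7 = 18
Value per part = 612 / 18 = 34
Shares: 3*34=102, 8*34=272, 7*34=238
First share = 102, second share = 272
Difference = |102 - 272| = 170

170


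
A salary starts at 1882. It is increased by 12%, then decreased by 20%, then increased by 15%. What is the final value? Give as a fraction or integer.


Start: 1882
Step 1: increase by 12% => multiply by 112/100
  1882 * 112/100 = 52696/25
Step 2: decrease by 20% => multiply by 80/100
  52696/25 * 80/100 = 210784/125
Step 3: increase by 15% => multiply by 115/100
  210784/125 * 115/100 = 1212008/625
Final value = 1212008/625

1212008/625


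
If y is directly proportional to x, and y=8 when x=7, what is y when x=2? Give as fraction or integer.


Direct proportion: y = kx
Find k: k = 8/7 = 8/7
Compute y at x=2: y = 8/7 * 2
y = 16/7

16/7


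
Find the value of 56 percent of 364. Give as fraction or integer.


Compute 56% of 364
Convert percentage: 56% = 56/100
Multiply: 364 * 56/100
= 20384/100
= 5096/25

5096/25


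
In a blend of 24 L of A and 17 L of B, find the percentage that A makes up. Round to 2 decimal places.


Volume of A = 24 L
Volume of B = 17 L
Total volume = 24 + 17 = 41 L
Percentage of A = (24/41) * 100
= 58.54%

58.54
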